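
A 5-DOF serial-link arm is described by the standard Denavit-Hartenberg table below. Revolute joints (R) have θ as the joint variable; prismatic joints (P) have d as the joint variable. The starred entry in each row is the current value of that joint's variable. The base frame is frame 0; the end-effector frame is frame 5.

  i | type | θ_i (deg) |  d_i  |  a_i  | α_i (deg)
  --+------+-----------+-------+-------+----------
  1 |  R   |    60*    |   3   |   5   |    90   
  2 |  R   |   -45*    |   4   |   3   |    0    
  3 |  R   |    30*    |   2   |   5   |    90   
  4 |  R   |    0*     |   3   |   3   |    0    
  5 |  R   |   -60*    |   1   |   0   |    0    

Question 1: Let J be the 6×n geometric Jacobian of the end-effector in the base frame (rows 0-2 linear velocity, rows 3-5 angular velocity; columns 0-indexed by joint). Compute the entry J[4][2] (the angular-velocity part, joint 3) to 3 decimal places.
axis z_2 = (0.8660,-0.5000,0.0000); lever o_n−o_2 = (5.0781,4.7956,-5.9343)
cross product → J_v[:, 2] = (2.9671,5.1392,6.6921)
J_ω[:, 2] = z_2
entry J[4][2] = -0.5000

-0.500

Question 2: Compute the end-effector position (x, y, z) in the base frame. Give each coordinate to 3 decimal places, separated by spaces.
12.103 8.963 -5.056

after link 1: o_1 = (2.5000, 4.3301, 3.0000)
after link 2: o_2 = (7.0248, 4.1672, 0.8787)
after link 3: o_3 = (11.1716, 7.3498, -0.4154)
after link 4: o_4 = (12.2323, 9.1869, -4.0897)
after link 5: o_5 = (12.1029, 8.9628, -5.0556)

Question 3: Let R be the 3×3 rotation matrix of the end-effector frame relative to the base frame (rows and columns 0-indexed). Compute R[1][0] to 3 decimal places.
End-effector x-axis (col 0 of R) = (-0.5085,0.8513,-0.1294)
R[1][0] = 0.8513

0.851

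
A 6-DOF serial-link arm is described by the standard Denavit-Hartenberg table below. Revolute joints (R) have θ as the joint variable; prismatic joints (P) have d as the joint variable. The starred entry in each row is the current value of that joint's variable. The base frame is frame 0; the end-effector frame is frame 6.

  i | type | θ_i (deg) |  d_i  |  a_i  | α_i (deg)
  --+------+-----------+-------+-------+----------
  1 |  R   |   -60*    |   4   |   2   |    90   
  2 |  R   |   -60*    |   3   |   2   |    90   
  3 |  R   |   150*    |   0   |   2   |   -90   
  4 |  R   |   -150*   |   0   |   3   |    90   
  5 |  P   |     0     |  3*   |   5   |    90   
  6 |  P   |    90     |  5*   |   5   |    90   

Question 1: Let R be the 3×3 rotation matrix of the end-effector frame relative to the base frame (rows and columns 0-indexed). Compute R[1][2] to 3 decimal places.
0.267

End-effector z-axis (col 2 of R) = (0.3460,0.2667,-0.8995)
R[1][2] = 0.2667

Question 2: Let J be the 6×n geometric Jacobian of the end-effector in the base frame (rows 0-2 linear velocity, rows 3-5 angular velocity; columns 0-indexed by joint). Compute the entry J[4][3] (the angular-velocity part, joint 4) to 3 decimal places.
axis z_3 = (0.6250,0.6495,0.4330); lever o_n−o_3 = (5.2410,-6.8098,-8.8971)
cross product → J_v[:, 3] = (-2.8301,7.8301,-7.6603)
J_ω[:, 3] = z_3
entry J[4][3] = 0.6495

0.650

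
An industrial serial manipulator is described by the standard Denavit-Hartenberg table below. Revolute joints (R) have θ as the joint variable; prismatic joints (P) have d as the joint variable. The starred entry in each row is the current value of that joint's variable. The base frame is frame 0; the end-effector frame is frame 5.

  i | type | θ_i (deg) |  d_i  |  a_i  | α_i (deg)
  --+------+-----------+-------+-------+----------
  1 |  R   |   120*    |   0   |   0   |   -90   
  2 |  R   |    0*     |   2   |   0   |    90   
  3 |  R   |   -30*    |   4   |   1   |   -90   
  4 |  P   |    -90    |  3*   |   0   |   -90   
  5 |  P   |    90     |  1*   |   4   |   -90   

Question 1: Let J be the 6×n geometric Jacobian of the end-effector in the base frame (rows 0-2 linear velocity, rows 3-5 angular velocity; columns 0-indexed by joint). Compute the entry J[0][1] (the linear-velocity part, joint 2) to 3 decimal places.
-2.000

axis z_1 = (-0.8660,-0.5000,0.0000); lever o_n−o_1 = (-0.7321,1.0000,4.0000)
cross product → J_v[:, 1] = (-2.0000,3.4641,-1.2321)
J_ω[:, 1] = z_1
entry J[0][1] = -2.0000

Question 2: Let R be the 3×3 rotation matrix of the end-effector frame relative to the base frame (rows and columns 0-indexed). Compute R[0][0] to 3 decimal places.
1.000

End-effector x-axis (col 0 of R) = (1.0000,-0.0000,0.0000)
R[0][0] = 1.0000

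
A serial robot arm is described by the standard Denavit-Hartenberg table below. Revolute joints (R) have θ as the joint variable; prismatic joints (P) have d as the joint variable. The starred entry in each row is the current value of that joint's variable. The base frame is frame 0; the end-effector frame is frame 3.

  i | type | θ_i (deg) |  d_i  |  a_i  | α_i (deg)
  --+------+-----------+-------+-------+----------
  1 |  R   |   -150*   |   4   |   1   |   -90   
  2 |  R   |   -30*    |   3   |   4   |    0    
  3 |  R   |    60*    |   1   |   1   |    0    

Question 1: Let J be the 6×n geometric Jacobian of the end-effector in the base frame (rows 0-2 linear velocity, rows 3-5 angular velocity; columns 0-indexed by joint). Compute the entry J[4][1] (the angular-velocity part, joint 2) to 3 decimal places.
-0.866

axis z_1 = (0.5000,-0.8660,0.0000); lever o_n−o_1 = (-1.7500,-5.6292,1.5000)
cross product → J_v[:, 1] = (-1.2990,-0.7500,-4.3301)
J_ω[:, 1] = z_1
entry J[4][1] = -0.8660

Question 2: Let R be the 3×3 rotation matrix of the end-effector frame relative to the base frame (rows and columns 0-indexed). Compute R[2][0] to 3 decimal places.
End-effector x-axis (col 0 of R) = (-0.7500,-0.4330,-0.5000)
R[2][0] = -0.5000

-0.500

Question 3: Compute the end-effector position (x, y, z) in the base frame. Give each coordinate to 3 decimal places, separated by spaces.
after link 1: o_1 = (-0.8660, -0.5000, 4.0000)
after link 2: o_2 = (-2.3660, -4.8301, 6.0000)
after link 3: o_3 = (-2.6160, -6.1292, 5.5000)

-2.616 -6.129 5.500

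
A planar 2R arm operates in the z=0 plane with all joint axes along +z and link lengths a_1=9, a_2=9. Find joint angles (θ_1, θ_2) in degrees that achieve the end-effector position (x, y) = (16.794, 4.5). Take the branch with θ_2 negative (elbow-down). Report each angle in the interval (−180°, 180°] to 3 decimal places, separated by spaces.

cos θ_2 = (302.2884−9²−9²)/(2·9·9) = 0.8660; θ_2 = -30.0054° (elbow-down)
β = atan2(4.5000,16.7940) = 15.0002°; ψ = atan2(-4.5007,16.7938) = -15.0027°
θ_1 = β − ψ = 30.0029°

30.003 -30.005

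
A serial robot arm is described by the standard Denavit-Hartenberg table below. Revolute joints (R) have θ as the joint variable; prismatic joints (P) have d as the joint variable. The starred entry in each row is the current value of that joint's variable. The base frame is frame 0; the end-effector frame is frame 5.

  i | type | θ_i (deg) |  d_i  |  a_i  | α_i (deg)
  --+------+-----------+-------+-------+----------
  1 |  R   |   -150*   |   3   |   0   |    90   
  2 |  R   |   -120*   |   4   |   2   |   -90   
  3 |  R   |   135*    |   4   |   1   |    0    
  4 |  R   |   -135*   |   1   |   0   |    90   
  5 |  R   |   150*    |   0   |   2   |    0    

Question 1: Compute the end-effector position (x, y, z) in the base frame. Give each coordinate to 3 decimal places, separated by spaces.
after link 1: o_1 = (0.0000, 0.0000, 3.0000)
after link 2: o_2 = (-1.1340, 3.9641, 1.2679)
after link 3: o_3 = (-4.0866, 1.4429, -0.1197)
after link 4: o_4 = (-4.8366, 1.0099, -0.6197)
after link 5: o_5 = (-6.3366, 0.1439, 0.3803)

-6.337 0.144 0.380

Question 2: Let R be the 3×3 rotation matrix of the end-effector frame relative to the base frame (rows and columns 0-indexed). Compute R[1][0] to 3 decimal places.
End-effector x-axis (col 0 of R) = (-0.7500,-0.4330,0.5000)
R[1][0] = -0.4330

-0.433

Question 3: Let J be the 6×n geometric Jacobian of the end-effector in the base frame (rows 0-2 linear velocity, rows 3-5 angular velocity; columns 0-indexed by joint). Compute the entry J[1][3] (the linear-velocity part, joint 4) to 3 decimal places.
1.500

axis z_3 = (-0.7500,-0.4330,-0.5000); lever o_n−o_3 = (-2.2500,-1.2990,0.5000)
cross product → J_v[:, 3] = (-0.8660,1.5000,0.0000)
J_ω[:, 3] = z_3
entry J[1][3] = 1.5000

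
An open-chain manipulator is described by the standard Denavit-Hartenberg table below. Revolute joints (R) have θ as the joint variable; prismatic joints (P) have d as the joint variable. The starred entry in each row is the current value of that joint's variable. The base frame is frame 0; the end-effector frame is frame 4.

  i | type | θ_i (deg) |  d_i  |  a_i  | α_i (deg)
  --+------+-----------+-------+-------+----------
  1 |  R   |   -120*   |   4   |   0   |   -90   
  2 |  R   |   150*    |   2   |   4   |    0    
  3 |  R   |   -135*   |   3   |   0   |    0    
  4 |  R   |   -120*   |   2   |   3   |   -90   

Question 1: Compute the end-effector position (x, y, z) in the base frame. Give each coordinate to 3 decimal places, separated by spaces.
after link 1: o_1 = (0.0000, 0.0000, 4.0000)
after link 2: o_2 = (3.4641, 2.0000, 2.0000)
after link 3: o_3 = (6.0622, 0.5000, 2.0000)
after link 4: o_4 = (8.1825, 0.1724, 4.8978)

8.182 0.172 4.898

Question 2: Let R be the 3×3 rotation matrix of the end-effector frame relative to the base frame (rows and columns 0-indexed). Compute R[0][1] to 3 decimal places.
-0.866

End-effector y-axis (col 1 of R) = (-0.8660,0.5000,-0.0000)
R[0][1] = -0.8660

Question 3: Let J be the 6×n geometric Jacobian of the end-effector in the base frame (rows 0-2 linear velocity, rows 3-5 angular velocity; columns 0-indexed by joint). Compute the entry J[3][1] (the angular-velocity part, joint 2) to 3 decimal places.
0.866

axis z_1 = (0.8660,-0.5000,0.0000); lever o_n−o_1 = (8.1825,0.1724,0.8978)
cross product → J_v[:, 1] = (-0.4489,-0.7775,4.2406)
J_ω[:, 1] = z_1
entry J[3][1] = 0.8660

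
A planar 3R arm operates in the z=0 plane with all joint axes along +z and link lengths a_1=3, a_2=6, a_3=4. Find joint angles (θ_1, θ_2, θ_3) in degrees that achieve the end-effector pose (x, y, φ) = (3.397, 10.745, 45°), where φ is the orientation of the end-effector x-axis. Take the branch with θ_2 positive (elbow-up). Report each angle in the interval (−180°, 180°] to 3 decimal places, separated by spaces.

44.993 60.008 -60.001

wrist centre = target − a_3·(cos φ, sin φ) = (0.5686, 7.9166)
cos θ_2 = (62.9954−3²−6²)/(2·3·6) = 0.4999; θ_2 = 60.0085° (elbow-up)
β = atan2(7.9166,0.5686) = 85.8920°; ψ = atan2(5.1966,5.9992) = 40.8994°
θ_1 = β − ψ = 44.9926°
θ_3 = φ − θ_1 − θ_2 = -60.0011° (wrapped to (-180°,180°])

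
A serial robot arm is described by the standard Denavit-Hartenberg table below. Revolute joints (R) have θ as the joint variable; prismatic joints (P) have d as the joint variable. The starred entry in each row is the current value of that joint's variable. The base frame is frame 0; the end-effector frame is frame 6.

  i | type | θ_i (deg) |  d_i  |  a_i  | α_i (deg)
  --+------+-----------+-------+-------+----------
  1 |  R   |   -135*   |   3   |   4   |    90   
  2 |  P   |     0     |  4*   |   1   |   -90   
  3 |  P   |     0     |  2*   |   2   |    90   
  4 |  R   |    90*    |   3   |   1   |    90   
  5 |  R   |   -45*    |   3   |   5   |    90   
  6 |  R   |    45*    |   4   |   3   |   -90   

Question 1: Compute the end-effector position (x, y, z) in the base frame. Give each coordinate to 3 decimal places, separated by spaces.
-7.960 -9.182 8.207

after link 1: o_1 = (-2.8284, -2.8284, 3.0000)
after link 2: o_2 = (-6.3640, -0.7071, 3.0000)
after link 3: o_3 = (-7.7782, -2.1213, 5.0000)
after link 4: o_4 = (-9.8995, -0.0000, 6.0000)
after link 5: o_5 = (-9.5208, -4.6213, 9.5355)
after link 6: o_6 = (-7.9602, -9.1820, 8.2071)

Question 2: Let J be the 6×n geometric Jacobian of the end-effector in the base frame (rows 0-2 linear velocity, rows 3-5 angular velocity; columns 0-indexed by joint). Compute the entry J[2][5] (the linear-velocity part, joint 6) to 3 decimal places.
-1.500

axis z_5 = (0.5000,-0.5000,-0.7071); lever o_n−o_5 = (1.5607,-4.5607,-1.3284)
cross product → J_v[:, 5] = (-2.5607,-0.4393,-1.5000)
J_ω[:, 5] = z_5
entry J[2][5] = -1.5000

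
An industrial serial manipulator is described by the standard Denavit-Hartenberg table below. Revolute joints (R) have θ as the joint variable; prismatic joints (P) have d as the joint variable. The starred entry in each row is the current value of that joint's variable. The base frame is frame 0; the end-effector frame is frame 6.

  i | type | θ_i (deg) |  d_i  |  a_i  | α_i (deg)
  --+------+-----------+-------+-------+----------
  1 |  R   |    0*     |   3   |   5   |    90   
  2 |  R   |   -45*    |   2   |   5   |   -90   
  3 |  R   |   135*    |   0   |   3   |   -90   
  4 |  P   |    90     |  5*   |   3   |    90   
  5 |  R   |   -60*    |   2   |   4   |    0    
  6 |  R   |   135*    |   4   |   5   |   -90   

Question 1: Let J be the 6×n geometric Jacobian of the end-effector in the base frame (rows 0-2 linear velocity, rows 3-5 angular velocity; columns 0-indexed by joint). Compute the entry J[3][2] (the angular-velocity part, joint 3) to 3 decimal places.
axis z_2 = (0.7071,-0.0000,0.7071); lever o_n−o_2 = (-12.1334,1.8629,3.2322)
cross product → J_v[:, 2] = (-1.3172,-10.8651,1.3172)
J_ω[:, 2] = z_2
entry J[3][2] = 0.7071

0.707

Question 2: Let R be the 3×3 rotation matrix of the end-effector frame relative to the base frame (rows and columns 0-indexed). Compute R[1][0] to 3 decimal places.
-0.683

End-effector x-axis (col 0 of R) = (-0.6660,-0.6830,0.3000)
R[1][0] = -0.6830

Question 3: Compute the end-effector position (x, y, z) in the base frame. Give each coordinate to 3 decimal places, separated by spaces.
-3.598 -0.137 2.697

after link 1: o_1 = (5.0000, 0.0000, 3.0000)
after link 2: o_2 = (8.5355, -2.0000, -0.5355)
after link 3: o_3 = (7.0355, 0.1213, 0.9645)
after link 4: o_4 = (2.4142, -3.4142, 1.3431)
after link 5: o_5 = (1.7321, 0.4495, -0.8031)
after link 6: o_6 = (-3.5978, -0.1371, 2.6966)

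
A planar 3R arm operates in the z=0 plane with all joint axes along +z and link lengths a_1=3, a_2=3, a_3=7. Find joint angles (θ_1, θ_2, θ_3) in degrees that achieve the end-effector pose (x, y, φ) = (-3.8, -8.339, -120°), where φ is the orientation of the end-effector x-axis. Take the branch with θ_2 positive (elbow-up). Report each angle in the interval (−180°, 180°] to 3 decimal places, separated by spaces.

-165.002 134.992 -89.990

wrist centre = target − a_3·(cos φ, sin φ) = (-0.3000, -2.2768)
cos θ_2 = (5.2739−3²−3²)/(2·3·3) = -0.7070; θ_2 = 134.9917° (elbow-up)
β = atan2(-2.2768,-0.3000) = -97.5062°; ψ = atan2(2.1216,0.8790) = 67.4959°
θ_1 = β − ψ = -165.0021°
θ_3 = φ − θ_1 − θ_2 = -89.9897° (wrapped to (-180°,180°])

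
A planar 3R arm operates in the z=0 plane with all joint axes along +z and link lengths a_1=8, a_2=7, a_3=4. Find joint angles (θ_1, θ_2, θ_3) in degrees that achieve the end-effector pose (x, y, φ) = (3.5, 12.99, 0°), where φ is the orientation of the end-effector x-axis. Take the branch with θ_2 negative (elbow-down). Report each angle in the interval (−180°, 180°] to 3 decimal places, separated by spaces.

wrist centre = target − a_3·(cos φ, sin φ) = (-0.5000, 12.9900)
cos θ_2 = (168.9901−8²−7²)/(2·8·7) = 0.4999; θ_2 = -60.0058° (elbow-down)
β = atan2(12.9900,-0.5000) = 92.2043°; ψ = atan2(-6.0625,11.4994) = -27.7984°
θ_1 = β − ψ = 120.0027°
θ_3 = φ − θ_1 − θ_2 = -59.9969° (wrapped to (-180°,180°])

120.003 -60.006 -59.997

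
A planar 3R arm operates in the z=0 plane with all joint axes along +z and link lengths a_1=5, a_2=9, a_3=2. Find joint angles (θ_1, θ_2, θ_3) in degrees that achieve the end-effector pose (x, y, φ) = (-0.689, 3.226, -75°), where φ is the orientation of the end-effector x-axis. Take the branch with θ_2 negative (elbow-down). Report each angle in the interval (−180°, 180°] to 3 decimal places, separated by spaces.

-134.998 -149.998 -150.004

wrist centre = target − a_3·(cos φ, sin φ) = (-1.2066, 5.1579)
cos θ_2 = (28.0594−5²−9²)/(2·5·9) = -0.8660; θ_2 = -149.9978° (elbow-down)
β = atan2(5.1579,-1.2066) = 103.1671°; ψ = atan2(-4.5003,-2.7941) = -121.8346°
θ_1 = β − ψ = 225.0016°
θ_3 = φ − θ_1 − θ_2 = -150.0038° (wrapped to (-180°,180°])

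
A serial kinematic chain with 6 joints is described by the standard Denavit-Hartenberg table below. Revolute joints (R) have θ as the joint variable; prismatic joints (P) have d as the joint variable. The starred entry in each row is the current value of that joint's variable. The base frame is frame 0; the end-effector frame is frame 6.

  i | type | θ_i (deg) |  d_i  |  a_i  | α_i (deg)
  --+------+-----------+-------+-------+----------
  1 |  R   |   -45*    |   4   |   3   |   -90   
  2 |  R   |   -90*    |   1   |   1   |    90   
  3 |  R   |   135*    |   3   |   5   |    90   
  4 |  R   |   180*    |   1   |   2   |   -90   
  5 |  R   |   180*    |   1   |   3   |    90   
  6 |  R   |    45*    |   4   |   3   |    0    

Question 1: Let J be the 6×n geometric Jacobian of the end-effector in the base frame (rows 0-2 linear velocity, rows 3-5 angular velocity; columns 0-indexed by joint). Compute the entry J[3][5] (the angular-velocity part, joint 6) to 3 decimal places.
-0.500

axis z_5 = (-0.5000,-0.5000,-0.7071); lever o_n−o_5 = (0.5607,-2.4393,-4.3284)
cross product → J_v[:, 5] = (0.4393,-2.5607,1.5000)
J_ω[:, 5] = z_5
entry J[3][5] = -0.5000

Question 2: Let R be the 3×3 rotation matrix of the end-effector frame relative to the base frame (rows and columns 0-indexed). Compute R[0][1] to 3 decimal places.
0.146

End-effector y-axis (col 1 of R) = (0.1464,-0.8536,0.5000)
R[0][1] = 0.1464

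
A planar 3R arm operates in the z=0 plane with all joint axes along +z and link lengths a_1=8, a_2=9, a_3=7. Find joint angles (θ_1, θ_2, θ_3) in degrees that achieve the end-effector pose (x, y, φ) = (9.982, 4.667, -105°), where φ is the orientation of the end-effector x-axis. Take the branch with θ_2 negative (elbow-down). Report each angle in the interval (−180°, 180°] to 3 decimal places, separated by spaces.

wrist centre = target − a_3·(cos φ, sin φ) = (11.7937, 11.4285)
cos θ_2 = (269.7023−8²−9²)/(2·8·9) = 0.8660; θ_2 = -30.0042° (elbow-down)
β = atan2(11.4285,11.7937) = 44.0989°; ψ = atan2(-4.5006,15.7939) = -15.9053°
θ_1 = β − ψ = 60.0042°
θ_3 = φ − θ_1 − θ_2 = -134.9999° (wrapped to (-180°,180°])

60.004 -30.004 -135.000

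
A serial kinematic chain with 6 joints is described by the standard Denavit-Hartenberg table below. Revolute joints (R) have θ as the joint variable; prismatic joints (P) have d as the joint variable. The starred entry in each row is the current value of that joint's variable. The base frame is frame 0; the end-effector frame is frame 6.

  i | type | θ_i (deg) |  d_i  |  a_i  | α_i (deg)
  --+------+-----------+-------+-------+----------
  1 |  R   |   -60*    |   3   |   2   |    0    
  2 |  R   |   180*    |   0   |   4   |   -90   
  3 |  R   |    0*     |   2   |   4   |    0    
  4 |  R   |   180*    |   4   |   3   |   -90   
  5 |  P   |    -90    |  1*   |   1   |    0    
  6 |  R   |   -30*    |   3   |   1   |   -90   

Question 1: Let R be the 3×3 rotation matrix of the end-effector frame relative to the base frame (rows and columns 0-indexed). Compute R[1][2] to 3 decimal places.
End-effector z-axis (col 2 of R) = (0.0000,-1.0000,-0.0000)
R[1][2] = -1.0000

-1.000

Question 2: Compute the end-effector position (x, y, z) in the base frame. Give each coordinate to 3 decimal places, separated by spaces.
-8.562 -0.902 7.000

after link 1: o_1 = (1.0000, -1.7321, 3.0000)
after link 2: o_2 = (-1.0000, 1.7321, 3.0000)
after link 3: o_3 = (-4.7321, 4.1962, 3.0000)
after link 4: o_4 = (-6.6962, -0.4019, 3.0000)
after link 5: o_5 = (-7.5622, -0.9019, 4.0000)
after link 6: o_6 = (-8.5622, -0.9019, 7.0000)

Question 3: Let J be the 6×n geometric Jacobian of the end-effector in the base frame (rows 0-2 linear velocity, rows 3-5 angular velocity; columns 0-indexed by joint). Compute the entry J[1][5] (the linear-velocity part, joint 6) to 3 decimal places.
-1.000

axis z_5 = (0.0000,-0.0000,1.0000); lever o_n−o_5 = (-1.0000,-0.0000,3.0000)
cross product → J_v[:, 5] = (0.0000,-1.0000,-0.0000)
J_ω[:, 5] = z_5
entry J[1][5] = -1.0000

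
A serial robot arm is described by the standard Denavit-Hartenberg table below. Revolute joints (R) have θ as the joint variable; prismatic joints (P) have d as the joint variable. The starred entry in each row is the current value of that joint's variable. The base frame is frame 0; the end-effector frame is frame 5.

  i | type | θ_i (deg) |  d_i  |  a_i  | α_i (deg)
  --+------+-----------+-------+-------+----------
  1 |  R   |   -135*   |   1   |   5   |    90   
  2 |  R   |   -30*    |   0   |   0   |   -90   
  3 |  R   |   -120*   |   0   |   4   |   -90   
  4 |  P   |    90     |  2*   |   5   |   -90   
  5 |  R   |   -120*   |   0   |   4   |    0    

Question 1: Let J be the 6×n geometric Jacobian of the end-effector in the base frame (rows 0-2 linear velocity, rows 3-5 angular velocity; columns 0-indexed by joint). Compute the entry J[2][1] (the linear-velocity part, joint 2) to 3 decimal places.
axis z_1 = (-0.7071,0.7071,0.0000); lever o_n−o_1 = (-4.9937,3.7690,-3.9641)
cross product → J_v[:, 1] = (-2.8030,-2.8030,0.8660)
J_ω[:, 1] = z_1
entry J[2][1] = 0.8660

0.866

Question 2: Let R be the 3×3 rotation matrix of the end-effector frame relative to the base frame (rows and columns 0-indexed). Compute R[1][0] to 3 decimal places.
End-effector x-axis (col 0 of R) = (-0.9422,-0.3299,0.0580)
R[1][0] = -0.3299

-0.330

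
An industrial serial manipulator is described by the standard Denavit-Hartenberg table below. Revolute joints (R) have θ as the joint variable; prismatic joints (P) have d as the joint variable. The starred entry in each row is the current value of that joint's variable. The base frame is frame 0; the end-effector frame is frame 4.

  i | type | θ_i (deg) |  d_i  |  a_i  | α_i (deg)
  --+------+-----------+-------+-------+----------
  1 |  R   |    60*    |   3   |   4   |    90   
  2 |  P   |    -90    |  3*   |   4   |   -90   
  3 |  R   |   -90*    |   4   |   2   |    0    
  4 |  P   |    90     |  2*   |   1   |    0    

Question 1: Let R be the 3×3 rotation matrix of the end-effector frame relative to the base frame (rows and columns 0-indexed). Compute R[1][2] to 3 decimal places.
0.866

End-effector z-axis (col 2 of R) = (0.5000,0.8660,0.0000)
R[1][2] = 0.8660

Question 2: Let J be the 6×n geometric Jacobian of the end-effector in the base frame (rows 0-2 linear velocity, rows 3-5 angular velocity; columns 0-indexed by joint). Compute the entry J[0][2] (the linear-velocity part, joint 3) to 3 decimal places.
-0.866

axis z_2 = (0.5000,0.8660,0.0000); lever o_n−o_2 = (4.7321,4.1962,-1.0000)
cross product → J_v[:, 2] = (-0.8660,0.5000,-2.0000)
J_ω[:, 2] = z_2
entry J[0][2] = -0.8660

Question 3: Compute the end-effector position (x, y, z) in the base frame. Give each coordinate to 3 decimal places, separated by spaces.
after link 1: o_1 = (2.0000, 3.4641, 3.0000)
after link 2: o_2 = (4.5981, 1.9641, -1.0000)
after link 3: o_3 = (8.3301, 4.4282, -1.0000)
after link 4: o_4 = (9.3301, 6.1603, -2.0000)

9.330 6.160 -2.000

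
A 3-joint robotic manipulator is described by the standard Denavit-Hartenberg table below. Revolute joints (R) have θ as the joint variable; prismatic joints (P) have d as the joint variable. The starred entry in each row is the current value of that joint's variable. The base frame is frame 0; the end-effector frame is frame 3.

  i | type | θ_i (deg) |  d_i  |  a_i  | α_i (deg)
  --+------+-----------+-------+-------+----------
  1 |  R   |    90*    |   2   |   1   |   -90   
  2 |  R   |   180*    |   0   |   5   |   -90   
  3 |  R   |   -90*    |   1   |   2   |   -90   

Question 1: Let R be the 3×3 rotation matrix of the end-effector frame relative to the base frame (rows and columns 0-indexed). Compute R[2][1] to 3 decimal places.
-1.000

End-effector y-axis (col 1 of R) = (0.0000,0.0000,-1.0000)
R[2][1] = -1.0000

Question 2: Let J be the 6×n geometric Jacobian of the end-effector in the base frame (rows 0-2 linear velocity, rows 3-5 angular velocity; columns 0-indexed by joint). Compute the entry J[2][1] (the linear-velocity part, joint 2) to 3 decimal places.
axis z_1 = (-1.0000,0.0000,0.0000); lever o_n−o_1 = (-2.0000,-5.0000,1.0000)
cross product → J_v[:, 1] = (0.0000,1.0000,5.0000)
J_ω[:, 1] = z_1
entry J[2][1] = 5.0000

5.000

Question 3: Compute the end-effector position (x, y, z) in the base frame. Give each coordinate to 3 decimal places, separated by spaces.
after link 1: o_1 = (0.0000, 1.0000, 2.0000)
after link 2: o_2 = (-0.0000, -4.0000, 2.0000)
after link 3: o_3 = (-2.0000, -4.0000, 3.0000)

-2.000 -4.000 3.000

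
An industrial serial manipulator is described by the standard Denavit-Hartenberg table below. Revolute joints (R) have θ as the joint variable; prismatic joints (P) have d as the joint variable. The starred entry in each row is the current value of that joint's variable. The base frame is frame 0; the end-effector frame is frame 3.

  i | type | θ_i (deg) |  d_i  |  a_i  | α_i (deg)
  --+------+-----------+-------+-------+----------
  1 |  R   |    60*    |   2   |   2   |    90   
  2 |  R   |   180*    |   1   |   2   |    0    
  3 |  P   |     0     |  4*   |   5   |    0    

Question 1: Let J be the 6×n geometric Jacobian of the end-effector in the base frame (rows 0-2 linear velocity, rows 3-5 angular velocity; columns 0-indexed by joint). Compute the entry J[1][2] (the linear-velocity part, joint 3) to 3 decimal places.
-0.500

prismatic axis z_2 = (0.8660,-0.5000,0.0000)
J_v[:, 2] = z_2; J_ω[:, 2] = (0,0,0)
entry J[1][2] = -0.5000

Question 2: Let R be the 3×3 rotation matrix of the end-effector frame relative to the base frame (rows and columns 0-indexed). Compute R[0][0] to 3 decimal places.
-0.500

End-effector x-axis (col 0 of R) = (-0.5000,-0.8660,0.0000)
R[0][0] = -0.5000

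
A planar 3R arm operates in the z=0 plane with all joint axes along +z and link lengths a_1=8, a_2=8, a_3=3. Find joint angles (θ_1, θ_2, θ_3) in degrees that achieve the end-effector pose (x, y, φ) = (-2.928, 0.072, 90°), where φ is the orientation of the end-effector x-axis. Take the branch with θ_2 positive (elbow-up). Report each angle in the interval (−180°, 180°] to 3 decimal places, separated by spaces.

wrist centre = target − a_3·(cos φ, sin φ) = (-2.9280, -2.9280)
cos θ_2 = (17.1464−8²−8²)/(2·8·8) = -0.8660; θ_2 = 150.0021° (elbow-up)
β = atan2(-2.9280,-2.9280) = -135.0000°; ψ = atan2(3.9997,1.0716) = 75.0011°
θ_1 = β − ψ = -210.0011°
θ_3 = φ − θ_1 − θ_2 = 149.9989° (wrapped to (-180°,180°])

149.999 150.002 149.999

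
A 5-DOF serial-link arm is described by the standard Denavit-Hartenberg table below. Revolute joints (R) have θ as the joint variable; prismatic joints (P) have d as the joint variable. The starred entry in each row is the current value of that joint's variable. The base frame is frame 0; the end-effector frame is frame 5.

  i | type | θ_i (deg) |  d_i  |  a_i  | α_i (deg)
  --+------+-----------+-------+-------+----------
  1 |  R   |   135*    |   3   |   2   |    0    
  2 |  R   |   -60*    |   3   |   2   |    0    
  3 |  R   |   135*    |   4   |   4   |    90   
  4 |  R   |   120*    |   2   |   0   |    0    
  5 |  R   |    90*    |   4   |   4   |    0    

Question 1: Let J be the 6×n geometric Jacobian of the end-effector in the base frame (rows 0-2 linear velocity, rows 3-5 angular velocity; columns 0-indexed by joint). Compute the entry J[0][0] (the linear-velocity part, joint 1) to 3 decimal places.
axis z_0 = ẑ; lever o_n−o_0 = (-4.3607,8.2743,8.0000)
cross product → J_v[:, 0] = (-8.2743,-4.3607,0.0000)
J_ω[:, 0] = z_0
entry J[0][0] = -8.2743

-8.274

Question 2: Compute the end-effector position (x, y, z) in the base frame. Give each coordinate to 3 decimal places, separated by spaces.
-4.361 8.274 8.000

after link 1: o_1 = (-1.4142, 1.4142, 3.0000)
after link 2: o_2 = (-0.8966, 3.3461, 6.0000)
after link 3: o_3 = (-4.3607, 1.3461, 10.0000)
after link 4: o_4 = (-5.3607, 3.0781, 10.0000)
after link 5: o_5 = (-4.3607, 8.2743, 8.0000)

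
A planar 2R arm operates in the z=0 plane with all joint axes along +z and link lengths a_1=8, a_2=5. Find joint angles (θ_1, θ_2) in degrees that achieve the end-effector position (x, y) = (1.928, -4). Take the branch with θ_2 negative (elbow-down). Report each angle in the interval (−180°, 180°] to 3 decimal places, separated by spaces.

-30.003 -150.001

cos θ_2 = (19.7172−8²−5²)/(2·8·5) = -0.8660; θ_2 = -150.0011° (elbow-down)
β = atan2(-4.0000,1.9280) = -64.2659°; ψ = atan2(-2.4999,3.6698) = -34.2630°
θ_1 = β − ψ = -30.0029°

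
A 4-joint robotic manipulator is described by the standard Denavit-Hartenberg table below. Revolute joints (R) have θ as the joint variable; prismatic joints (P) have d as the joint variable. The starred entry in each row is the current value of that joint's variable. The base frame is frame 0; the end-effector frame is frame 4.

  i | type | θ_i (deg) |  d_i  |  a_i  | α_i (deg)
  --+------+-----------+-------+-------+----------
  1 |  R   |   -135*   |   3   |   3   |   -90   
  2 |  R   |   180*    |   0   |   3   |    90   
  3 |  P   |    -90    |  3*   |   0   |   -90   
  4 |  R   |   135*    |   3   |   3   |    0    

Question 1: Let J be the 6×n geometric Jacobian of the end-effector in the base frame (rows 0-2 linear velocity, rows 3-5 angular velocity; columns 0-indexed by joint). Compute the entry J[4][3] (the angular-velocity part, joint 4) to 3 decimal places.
0.707

axis z_3 = (0.7071,0.7071,-0.0000); lever o_n−o_3 = (3.6213,0.6213,2.1213)
cross product → J_v[:, 3] = (1.5000,-1.5000,-2.1213)
J_ω[:, 3] = z_3
entry J[4][3] = 0.7071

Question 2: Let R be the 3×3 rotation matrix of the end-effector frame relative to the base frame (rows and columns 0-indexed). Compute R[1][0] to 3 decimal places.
End-effector x-axis (col 0 of R) = (0.5000,-0.5000,0.7071)
R[1][0] = -0.5000

-0.500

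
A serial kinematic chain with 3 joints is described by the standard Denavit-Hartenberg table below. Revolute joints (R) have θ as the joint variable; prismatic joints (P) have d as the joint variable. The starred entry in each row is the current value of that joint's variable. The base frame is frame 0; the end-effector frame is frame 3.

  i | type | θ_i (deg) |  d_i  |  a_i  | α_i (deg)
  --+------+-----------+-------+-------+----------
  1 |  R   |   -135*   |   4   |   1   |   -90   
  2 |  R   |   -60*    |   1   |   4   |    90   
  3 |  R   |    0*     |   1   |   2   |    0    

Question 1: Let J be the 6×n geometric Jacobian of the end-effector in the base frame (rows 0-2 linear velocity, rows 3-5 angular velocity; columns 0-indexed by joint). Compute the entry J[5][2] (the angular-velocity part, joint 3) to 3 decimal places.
0.500

axis z_2 = (0.6124,0.6124,0.5000); lever o_n−o_2 = (-0.0947,-0.0947,2.2321)
cross product → J_v[:, 2] = (1.4142,-1.4142,0.0000)
J_ω[:, 2] = z_2
entry J[5][2] = 0.5000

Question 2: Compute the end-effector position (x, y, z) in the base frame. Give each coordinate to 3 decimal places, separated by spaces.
-1.509 -2.923 9.696

after link 1: o_1 = (-0.7071, -0.7071, 4.0000)
after link 2: o_2 = (-1.4142, -2.8284, 7.4641)
after link 3: o_3 = (-1.5089, -2.9232, 9.6962)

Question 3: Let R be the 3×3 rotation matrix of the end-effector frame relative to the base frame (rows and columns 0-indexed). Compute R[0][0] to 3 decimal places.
End-effector x-axis (col 0 of R) = (-0.3536,-0.3536,0.8660)
R[0][0] = -0.3536

-0.354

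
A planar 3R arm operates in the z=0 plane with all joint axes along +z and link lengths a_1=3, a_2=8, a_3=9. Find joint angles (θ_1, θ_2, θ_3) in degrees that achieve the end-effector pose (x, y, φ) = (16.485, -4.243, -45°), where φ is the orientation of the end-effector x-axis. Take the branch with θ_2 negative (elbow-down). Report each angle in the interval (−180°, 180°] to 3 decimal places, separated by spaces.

45.008 -45.012 -44.995

wrist centre = target − a_3·(cos φ, sin φ) = (10.1210, 2.1210)
cos θ_2 = (106.9339−3²−8²)/(2·3·8) = 0.7070; θ_2 = -45.0122° (elbow-down)
β = atan2(2.1210,10.1210) = 11.8356°; ψ = atan2(-5.6581,8.6557) = -33.1720°
θ_1 = β − ψ = 45.0076°
θ_3 = φ − θ_1 − θ_2 = -44.9954° (wrapped to (-180°,180°])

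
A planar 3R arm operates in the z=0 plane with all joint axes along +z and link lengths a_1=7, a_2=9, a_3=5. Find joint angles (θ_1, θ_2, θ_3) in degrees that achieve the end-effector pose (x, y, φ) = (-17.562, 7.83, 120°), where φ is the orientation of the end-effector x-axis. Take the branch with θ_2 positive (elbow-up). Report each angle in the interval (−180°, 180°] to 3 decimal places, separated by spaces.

wrist centre = target − a_3·(cos φ, sin φ) = (-15.0620, 3.4999)
cos θ_2 = (239.1130−7²−9²)/(2·7·9) = 0.8660; θ_2 = 30.0057° (elbow-up)
β = atan2(3.4999,-15.0620) = 166.9186°; ψ = atan2(4.5008,14.7938) = 16.9215°
θ_1 = β − ψ = 149.9971°
θ_3 = φ − θ_1 − θ_2 = -60.0028° (wrapped to (-180°,180°])

149.997 30.006 -60.003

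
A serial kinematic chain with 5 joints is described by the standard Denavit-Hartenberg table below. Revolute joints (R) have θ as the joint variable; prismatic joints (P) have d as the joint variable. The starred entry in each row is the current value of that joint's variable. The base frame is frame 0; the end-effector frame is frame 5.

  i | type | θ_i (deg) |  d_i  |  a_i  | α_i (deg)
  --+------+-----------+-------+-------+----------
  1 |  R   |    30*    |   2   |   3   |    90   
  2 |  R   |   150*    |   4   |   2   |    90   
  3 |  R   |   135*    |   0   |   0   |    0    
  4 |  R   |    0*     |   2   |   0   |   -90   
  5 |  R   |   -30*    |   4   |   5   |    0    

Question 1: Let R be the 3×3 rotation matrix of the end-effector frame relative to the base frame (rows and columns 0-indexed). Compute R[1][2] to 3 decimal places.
End-effector z-axis (col 2 of R) = (0.1768,0.9186,-0.3536)
R[1][2] = 0.9186

0.919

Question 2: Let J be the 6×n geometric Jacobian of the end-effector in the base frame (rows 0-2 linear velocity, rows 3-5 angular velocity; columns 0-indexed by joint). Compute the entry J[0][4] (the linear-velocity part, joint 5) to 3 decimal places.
axis z_4 = (0.1768,0.9186,-0.3536); lever o_n−o_4 = (5.6170,2.9734,-0.7801)
cross product → J_v[:, 4] = (0.3347,-1.8480,-4.6339)
J_ω[:, 4] = z_4
entry J[0][4] = 0.3347

0.335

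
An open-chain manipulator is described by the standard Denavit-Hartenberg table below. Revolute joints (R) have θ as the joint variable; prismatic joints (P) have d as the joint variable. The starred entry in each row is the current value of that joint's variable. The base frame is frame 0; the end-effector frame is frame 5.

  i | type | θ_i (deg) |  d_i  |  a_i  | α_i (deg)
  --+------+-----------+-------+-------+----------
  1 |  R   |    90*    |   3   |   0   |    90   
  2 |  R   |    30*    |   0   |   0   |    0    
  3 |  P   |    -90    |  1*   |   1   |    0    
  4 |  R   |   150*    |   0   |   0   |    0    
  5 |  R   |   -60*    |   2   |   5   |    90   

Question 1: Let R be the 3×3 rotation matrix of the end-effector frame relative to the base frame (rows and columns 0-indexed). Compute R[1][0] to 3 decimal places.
End-effector x-axis (col 0 of R) = (0.0000,0.8660,0.5000)
R[1][0] = 0.8660

0.866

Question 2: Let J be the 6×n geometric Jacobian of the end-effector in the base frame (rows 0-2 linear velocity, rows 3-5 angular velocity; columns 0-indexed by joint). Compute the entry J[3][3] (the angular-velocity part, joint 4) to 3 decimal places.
1.000

axis z_3 = (1.0000,-0.0000,0.0000); lever o_n−o_3 = (2.0000,4.3301,2.5000)
cross product → J_v[:, 3] = (-0.0000,-2.5000,4.3301)
J_ω[:, 3] = z_3
entry J[3][3] = 1.0000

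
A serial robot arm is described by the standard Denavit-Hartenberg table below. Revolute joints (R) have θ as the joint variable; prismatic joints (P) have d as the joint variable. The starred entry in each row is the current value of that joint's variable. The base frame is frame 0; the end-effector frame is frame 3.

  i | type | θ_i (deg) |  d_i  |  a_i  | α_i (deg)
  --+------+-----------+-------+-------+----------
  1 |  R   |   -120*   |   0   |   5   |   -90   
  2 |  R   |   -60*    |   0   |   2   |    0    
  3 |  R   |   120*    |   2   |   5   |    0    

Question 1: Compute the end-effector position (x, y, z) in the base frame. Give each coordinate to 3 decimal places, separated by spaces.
after link 1: o_1 = (-2.5000, -4.3301, 0.0000)
after link 2: o_2 = (-3.0000, -5.1962, 1.7321)
after link 3: o_3 = (-2.5179, -8.3612, -2.5981)

-2.518 -8.361 -2.598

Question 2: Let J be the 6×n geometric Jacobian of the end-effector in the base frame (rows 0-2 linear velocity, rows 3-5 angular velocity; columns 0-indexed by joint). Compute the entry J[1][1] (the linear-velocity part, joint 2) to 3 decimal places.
2.250

axis z_1 = (0.8660,-0.5000,0.0000); lever o_n−o_1 = (-0.0179,-4.0311,-2.5981)
cross product → J_v[:, 1] = (1.2990,2.2500,-3.5000)
J_ω[:, 1] = z_1
entry J[1][1] = 2.2500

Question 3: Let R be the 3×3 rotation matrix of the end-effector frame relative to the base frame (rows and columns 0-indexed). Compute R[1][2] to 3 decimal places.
End-effector z-axis (col 2 of R) = (0.8660,-0.5000,0.0000)
R[1][2] = -0.5000

-0.500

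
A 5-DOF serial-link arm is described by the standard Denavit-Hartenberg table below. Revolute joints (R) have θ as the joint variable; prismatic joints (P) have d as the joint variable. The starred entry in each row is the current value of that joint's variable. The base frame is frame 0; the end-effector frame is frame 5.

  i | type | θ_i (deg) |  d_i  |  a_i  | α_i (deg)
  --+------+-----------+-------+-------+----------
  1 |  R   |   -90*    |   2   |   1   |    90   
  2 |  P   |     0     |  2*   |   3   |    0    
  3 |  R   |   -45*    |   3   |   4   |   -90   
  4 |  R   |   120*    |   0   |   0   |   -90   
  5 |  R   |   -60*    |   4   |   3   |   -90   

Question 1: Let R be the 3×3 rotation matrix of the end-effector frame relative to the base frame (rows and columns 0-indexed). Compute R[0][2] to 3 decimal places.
0.750

End-effector z-axis (col 2 of R) = (0.7500,0.6597,-0.0474)
R[0][2] = 0.7500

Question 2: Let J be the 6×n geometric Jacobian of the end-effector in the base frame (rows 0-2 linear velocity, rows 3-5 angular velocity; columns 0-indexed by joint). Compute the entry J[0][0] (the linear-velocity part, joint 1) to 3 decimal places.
axis z_0 = ẑ; lever o_n−o_0 = (-5.7010,-5.6857,3.9885)
cross product → J_v[:, 0] = (5.6857,-5.7010,0.0000)
J_ω[:, 0] = z_0
entry J[0][0] = 5.6857

5.686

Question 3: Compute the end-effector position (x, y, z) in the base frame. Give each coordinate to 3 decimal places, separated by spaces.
after link 1: o_1 = (0.0000, -1.0000, 2.0000)
after link 2: o_2 = (-2.0000, -4.0000, 2.0000)
after link 3: o_3 = (-5.0000, -6.8284, -0.8284)
after link 4: o_4 = (-5.0000, -6.8284, -0.8284)
after link 5: o_5 = (-5.7010, -5.6857, 3.9885)

-5.701 -5.686 3.989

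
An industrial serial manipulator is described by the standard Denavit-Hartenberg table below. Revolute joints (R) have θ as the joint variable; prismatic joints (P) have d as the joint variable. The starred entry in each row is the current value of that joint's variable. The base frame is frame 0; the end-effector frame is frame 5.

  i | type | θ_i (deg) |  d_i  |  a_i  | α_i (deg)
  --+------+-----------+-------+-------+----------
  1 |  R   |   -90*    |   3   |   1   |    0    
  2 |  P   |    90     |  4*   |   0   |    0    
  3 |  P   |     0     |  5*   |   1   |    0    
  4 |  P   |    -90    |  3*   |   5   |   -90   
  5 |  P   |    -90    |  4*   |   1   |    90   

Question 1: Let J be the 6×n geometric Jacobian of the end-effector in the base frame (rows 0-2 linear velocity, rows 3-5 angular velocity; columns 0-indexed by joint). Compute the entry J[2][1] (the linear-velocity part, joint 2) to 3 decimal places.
1.000

prismatic axis z_1 = (0.0000,0.0000,1.0000)
J_v[:, 1] = z_1; J_ω[:, 1] = (0,0,0)
entry J[2][1] = 1.0000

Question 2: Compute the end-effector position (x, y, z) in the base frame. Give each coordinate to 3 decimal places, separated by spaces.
after link 1: o_1 = (0.0000, -1.0000, 3.0000)
after link 2: o_2 = (0.0000, -1.0000, 7.0000)
after link 3: o_3 = (1.0000, -1.0000, 12.0000)
after link 4: o_4 = (1.0000, -6.0000, 15.0000)
after link 5: o_5 = (5.0000, -6.0000, 16.0000)

5.000 -6.000 16.000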